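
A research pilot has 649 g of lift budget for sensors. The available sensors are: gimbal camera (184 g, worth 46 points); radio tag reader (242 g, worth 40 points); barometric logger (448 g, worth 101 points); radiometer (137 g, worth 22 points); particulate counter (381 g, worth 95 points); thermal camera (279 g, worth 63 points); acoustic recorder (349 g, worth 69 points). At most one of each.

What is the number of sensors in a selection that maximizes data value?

2

Optimal total is 147.
One optimal bundle: gimbal camera + barometric logger (632 g).
Any selection reaching 147 contains exactly 2 sensors.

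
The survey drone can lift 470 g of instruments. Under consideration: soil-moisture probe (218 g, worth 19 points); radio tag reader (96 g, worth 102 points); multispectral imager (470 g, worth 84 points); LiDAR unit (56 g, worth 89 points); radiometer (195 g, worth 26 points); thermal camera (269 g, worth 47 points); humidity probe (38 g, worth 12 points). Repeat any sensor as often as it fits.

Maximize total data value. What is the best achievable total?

Taking 8×LiDAR unit: 448 g used, 712 in data value.
The spare 22 g is too small for any remaining sensor, and no exchange beats 712.

712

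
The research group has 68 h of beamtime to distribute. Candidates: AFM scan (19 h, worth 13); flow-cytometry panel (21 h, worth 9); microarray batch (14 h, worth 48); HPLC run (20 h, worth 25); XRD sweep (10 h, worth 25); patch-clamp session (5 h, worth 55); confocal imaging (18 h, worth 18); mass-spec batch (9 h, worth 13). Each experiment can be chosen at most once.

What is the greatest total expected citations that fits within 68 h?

171

The ratio heuristic lands on microarray batch + HPLC run + XRD sweep + patch-clamp session + mass-spec batch (166) but leaves 10 h idle.
Replace mass-spec batch with confocal imaging: the trade gains 5 net, giving 171 at 67 h.
An exhaustive check of the 256 subsets confirms 171.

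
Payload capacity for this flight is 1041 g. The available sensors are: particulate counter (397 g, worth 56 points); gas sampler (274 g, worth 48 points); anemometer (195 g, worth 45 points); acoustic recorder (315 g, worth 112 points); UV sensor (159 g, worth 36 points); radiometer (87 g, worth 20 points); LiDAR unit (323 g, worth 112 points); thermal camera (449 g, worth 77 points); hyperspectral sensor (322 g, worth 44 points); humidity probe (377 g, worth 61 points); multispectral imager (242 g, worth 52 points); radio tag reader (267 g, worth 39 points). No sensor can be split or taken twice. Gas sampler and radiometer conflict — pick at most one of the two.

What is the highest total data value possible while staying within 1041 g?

312

Filling by ratio: anemometer + acoustic recorder + radiometer + LiDAR unit for 289, with 121 g left unused.
The 282 g tied up in anemometer and radiometer is better spent on UV sensor + multispectral imager — total rises to 312 (1039 g).
The closest alternative, anemometer + acoustic recorder + UV sensor + LiDAR unit, reaches only 305.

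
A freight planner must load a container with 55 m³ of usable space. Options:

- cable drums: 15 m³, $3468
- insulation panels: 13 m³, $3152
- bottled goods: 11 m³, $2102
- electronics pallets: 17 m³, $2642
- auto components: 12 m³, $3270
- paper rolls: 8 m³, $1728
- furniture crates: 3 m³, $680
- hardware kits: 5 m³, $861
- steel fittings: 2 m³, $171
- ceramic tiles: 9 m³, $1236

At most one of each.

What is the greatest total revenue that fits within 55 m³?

A density-first pass picks cable drums + insulation panels + auto components + paper rolls + furniture crates + steel fittings — 12469 at 53 m³.
The 10 m³ tied up in paper rolls and steel fittings is better spent on bottled goods — total rises to 12672 (54 m³).
Nothing else within 55 m³ beats 12672.

12672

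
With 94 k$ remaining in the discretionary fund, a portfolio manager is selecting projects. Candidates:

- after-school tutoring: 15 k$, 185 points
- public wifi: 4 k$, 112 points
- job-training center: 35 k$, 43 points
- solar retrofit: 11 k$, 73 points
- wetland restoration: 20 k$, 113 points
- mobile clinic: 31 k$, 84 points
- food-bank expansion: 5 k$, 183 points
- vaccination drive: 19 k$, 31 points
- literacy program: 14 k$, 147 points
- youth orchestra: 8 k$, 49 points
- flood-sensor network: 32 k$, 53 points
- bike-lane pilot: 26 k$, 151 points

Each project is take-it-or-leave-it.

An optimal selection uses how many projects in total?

The maximum projected impact within 94 k$ is 940.
For example after-school tutoring + public wifi + wetland restoration + food-bank expansion + literacy program + youth orchestra + bike-lane pilot achieves it, using 92 k$.
All optima have 7 projects.

7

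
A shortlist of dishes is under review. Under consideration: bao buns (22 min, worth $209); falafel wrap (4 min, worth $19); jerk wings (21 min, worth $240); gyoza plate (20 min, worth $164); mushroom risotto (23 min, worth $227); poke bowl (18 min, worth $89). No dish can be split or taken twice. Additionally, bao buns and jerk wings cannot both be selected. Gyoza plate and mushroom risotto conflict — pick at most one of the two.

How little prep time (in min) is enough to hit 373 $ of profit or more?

41

Look for the lowest-prep combination reaching 373.
Taking jerk wings + gyoza plate gives 404 (≥ 373) for 41 min.
Any bundle with less than 41 min falls short of 373.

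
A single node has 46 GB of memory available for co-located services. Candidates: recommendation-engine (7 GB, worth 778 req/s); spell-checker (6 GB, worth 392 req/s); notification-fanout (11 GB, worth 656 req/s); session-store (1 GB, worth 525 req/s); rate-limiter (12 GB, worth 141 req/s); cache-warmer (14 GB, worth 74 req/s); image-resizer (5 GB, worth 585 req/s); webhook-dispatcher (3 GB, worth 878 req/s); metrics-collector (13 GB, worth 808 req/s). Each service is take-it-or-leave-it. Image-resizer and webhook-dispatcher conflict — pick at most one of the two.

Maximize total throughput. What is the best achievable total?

Recommendation-engine + spell-checker + notification-fanout + session-store + webhook-dispatcher + metrics-collector uses 41 of the 46 GB and totals 4037.
An exhaustive check of the 512 subsets confirms 4037.

4037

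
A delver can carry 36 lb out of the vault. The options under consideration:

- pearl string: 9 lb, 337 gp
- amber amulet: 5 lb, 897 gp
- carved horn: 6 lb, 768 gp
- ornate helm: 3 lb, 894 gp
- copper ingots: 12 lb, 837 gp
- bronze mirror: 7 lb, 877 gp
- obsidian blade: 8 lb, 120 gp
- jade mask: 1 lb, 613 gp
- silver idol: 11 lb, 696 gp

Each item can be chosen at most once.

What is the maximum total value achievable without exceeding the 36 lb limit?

Density check — jade mask 613.00, ornate helm 298.00, amber amulet 179.40 are the best per lb.
The ratio ordering already packs tightly: amber amulet + carved horn + ornate helm + copper ingots + bronze mirror + jade mask, 34 lb, 4886.

4886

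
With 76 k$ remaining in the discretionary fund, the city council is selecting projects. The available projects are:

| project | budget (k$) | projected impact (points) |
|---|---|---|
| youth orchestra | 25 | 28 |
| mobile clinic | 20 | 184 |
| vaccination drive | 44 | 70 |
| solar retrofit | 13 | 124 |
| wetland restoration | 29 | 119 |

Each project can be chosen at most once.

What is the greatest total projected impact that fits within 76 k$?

Ranking by ratio (projected impact/k$): solar retrofit 9.54, mobile clinic 9.20, wetland restoration 4.10.
Mobile clinic + solar retrofit + wetland restoration uses 62 of the 76 k$ and totals 427.

427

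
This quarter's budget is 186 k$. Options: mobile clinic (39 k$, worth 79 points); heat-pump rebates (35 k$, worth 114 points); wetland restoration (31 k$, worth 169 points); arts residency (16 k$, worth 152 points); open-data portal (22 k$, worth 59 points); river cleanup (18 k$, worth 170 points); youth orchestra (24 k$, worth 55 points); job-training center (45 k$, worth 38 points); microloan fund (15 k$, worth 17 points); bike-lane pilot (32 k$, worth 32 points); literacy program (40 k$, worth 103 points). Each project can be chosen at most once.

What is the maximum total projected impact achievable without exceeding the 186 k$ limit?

822

Taking heat-pump rebates + wetland restoration + arts residency + open-data portal + river cleanup + youth orchestra + literacy program: 186 k$ used, 822 in projected impact.
Runner-up mobile clinic + heat-pump rebates + wetland restoration + arts residency + open-data portal + river cleanup + youth orchestra tops out at 798.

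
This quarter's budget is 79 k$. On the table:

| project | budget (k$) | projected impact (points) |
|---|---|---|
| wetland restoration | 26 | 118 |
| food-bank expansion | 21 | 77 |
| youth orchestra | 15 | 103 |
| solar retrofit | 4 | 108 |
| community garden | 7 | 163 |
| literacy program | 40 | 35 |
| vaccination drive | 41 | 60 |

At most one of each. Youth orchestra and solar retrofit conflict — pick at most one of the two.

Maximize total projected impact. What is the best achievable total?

466

Best packing: wetland restoration + food-bank expansion + solar retrofit + community garden — 58 k$, 466 total.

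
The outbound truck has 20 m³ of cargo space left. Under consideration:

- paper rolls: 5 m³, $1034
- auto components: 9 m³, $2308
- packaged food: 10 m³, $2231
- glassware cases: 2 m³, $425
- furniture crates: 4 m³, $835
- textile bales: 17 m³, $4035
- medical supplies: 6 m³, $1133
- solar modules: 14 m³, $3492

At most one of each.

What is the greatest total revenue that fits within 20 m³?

4752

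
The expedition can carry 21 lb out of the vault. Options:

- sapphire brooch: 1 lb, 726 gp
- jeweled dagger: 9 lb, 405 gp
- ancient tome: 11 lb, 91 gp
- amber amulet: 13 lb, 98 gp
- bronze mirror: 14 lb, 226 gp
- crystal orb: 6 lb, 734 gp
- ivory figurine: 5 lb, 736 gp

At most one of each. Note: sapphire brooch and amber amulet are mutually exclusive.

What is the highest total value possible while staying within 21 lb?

Ranking by ratio (value/lb): sapphire brooch 726.00, ivory figurine 147.20, crystal orb 122.33, jeweled dagger 45.00.
The ratio ordering already packs tightly: sapphire brooch + jeweled dagger + crystal orb + ivory figurine, 21 lb, 2601.

2601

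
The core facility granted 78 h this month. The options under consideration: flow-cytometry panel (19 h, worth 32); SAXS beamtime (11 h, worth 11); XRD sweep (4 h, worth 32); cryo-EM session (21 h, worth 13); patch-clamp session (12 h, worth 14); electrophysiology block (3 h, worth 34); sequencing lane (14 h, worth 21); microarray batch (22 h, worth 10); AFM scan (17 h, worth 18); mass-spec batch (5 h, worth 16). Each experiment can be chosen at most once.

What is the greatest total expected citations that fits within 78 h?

167

By expected citations per h: electrophysiology block 11.33, XRD sweep 8.00, mass-spec batch 3.20, flow-cytometry panel 1.68 lead.
Taking flow-cytometry panel + XRD sweep + patch-clamp session + electrophysiology block + sequencing lane + AFM scan + mass-spec batch: 74 h used, 167 in expected citations.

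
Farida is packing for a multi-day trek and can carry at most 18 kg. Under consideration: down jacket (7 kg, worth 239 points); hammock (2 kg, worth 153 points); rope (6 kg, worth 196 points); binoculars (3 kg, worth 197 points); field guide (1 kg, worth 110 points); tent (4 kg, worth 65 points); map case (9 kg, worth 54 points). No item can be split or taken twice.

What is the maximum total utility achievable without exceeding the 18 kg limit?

Greedy by ratio would take down jacket + hammock + binoculars + field guide + tent: 17 kg used, total 764.
Replace field guide and tent with rope: the trade gains 21 net, giving 785 at 18 kg.
That's the maximum — no swap from here does better than 785.

785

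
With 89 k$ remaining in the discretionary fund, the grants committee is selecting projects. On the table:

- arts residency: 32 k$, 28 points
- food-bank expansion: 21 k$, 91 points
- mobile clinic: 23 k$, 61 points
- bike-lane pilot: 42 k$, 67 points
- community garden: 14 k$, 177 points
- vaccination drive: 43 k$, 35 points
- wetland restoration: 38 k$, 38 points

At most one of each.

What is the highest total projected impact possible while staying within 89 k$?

Density check — community garden 12.64, food-bank expansion 4.33, mobile clinic 2.65 are the best per k$.
Filling by ratio: food-bank expansion + mobile clinic + community garden for 329, with 31 k$ left unused.
The 23 k$ tied up in mobile clinic is better spent on bike-lane pilot — total rises to 335 (77 k$).

335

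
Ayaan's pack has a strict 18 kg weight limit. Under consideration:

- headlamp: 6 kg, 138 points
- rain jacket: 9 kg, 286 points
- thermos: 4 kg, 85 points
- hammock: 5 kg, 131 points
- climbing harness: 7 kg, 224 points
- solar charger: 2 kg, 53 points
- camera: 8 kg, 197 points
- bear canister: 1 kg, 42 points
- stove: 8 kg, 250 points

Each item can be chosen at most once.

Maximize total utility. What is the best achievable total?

Filling by ratio: rain jacket + climbing harness + bear canister for 552, with 1 kg left unused.
Dropping climbing harness frees 7 kg; slotting in stove (8 kg) lifts the total to 578 at 18 kg.
Every other selection either busts 18 kg or fails to beat 578.

578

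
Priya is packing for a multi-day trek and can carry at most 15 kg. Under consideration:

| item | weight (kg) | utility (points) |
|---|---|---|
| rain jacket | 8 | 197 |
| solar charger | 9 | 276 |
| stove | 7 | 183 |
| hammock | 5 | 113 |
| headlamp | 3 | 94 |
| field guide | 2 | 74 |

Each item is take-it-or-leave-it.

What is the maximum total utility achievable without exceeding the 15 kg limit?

444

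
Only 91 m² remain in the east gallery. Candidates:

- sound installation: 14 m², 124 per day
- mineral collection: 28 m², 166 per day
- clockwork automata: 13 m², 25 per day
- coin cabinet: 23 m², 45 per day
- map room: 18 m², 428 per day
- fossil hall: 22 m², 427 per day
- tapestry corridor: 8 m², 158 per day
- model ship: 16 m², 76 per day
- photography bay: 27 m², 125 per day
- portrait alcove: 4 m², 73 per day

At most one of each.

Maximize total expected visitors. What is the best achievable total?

1303

A density-first pass picks sound installation + map room + fossil hall + tapestry corridor + model ship + portrait alcove — 1286 at 82 m².
The 20 m² tied up in model ship and portrait alcove is better spent on mineral collection — total rises to 1303 (90 m²).
The closest alternative, sound installation + map room + fossil hall + tapestry corridor + model ship + portrait alcove, reaches only 1286.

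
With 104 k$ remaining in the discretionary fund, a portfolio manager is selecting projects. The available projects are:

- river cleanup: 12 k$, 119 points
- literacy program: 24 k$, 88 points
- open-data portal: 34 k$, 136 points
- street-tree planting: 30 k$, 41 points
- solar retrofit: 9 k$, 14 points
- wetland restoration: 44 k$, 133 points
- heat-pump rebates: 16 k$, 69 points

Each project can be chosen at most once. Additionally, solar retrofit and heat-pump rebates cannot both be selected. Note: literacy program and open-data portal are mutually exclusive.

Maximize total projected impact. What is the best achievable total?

409

Ranking by ratio (projected impact/k$): river cleanup 9.92, heat-pump rebates 4.31, open-data portal 4.00.
River cleanup + literacy program + wetland restoration + heat-pump rebates uses 96 of the 104 k$ and totals 409.
No other feasible combination exceeds 409.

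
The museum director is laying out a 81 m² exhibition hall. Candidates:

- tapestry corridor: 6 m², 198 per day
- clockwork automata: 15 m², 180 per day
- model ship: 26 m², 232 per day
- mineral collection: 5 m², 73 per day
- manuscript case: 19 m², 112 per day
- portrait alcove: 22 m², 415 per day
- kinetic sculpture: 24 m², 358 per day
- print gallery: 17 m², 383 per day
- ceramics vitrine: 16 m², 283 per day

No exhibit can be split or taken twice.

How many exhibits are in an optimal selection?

Optimal total is 1532.
One optimal bundle: tapestry corridor + clockwork automata + mineral collection + portrait alcove + print gallery + ceramics vitrine (81 m²).
Any selection reaching 1532 contains exactly 6 exhibits.

6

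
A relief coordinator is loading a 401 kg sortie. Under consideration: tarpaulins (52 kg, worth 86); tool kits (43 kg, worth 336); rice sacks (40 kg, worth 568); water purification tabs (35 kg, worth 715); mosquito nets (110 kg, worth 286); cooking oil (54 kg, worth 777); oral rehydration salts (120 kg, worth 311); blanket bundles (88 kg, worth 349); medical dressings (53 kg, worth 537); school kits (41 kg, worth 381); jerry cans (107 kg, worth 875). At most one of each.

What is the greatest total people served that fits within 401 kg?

4189

By people served per kg: water purification tabs 20.43, cooking oil 14.39, rice sacks 14.20 lead.
Tool kits + rice sacks + water purification tabs + cooking oil + medical dressings + school kits + jerry cans uses 373 of the 401 kg and totals 4189.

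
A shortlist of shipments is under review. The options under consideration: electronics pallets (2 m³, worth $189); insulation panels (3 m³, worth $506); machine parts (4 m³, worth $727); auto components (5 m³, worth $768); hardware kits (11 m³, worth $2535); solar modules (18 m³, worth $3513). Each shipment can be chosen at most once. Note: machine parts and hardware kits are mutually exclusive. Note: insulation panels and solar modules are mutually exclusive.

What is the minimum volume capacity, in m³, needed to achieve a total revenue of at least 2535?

11

Need the lightest bundle worth ≥ 2535.
hardware kits: 2535 revenue at 11 m³.
No combination under 11 m³ hits 2535.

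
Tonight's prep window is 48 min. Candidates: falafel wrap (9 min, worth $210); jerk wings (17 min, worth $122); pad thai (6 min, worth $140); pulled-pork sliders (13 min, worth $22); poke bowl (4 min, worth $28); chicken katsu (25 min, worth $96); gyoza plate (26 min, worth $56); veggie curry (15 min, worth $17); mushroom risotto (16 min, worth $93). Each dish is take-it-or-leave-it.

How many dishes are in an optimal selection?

4

The maximum profit within 48 min is 565.
For example falafel wrap + jerk wings + pad thai + mushroom risotto achieves it, using 48 min.
Any selection reaching 565 contains exactly 4 dishes.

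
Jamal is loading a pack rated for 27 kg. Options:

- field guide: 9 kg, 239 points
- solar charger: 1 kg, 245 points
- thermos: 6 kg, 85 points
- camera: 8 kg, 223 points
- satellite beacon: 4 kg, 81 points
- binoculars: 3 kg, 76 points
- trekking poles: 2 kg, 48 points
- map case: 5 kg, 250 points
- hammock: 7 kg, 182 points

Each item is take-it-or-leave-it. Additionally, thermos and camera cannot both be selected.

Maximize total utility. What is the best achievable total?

By utility per kg: solar charger 245.00, map case 50.00, camera 27.88 lead.
A density-first pass picks field guide + solar charger + camera + binoculars + map case — 1033 at 26 kg.
Dropping camera frees 8 kg; slotting in trekking poles + hammock (9 kg) lifts the total to 1040 at 27 kg.
Next best is field guide + solar charger + camera + satellite beacon + map case at 1038 (27 kg) — short by 2.

1040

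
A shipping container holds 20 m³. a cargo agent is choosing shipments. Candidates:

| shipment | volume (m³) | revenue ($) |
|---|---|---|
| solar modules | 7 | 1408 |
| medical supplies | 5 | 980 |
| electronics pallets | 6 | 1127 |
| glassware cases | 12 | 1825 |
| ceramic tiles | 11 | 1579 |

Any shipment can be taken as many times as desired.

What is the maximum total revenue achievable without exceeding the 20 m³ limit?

A density-first pass picks 2×solar modules + medical supplies — 3796 at 19 m³.
Dropping medical supplies frees 5 m³; slotting in electronics pallets (6 m³) lifts the total to 3943 at 20 m³.
Nothing else within 20 m³ beats 3943.

3943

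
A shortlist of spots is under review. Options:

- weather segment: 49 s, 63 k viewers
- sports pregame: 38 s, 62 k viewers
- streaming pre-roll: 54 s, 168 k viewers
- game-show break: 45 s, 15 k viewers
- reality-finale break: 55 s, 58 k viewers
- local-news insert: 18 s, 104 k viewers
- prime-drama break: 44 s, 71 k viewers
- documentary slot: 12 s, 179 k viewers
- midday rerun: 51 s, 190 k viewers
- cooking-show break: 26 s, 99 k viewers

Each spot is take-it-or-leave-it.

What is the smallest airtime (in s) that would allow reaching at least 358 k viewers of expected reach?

56

Need the lightest bundle worth ≥ 358.
local-news insert + documentary slot + cooking-show break: 382 expected reach at 56 s.
Below 56 s the best achievable stays under 358.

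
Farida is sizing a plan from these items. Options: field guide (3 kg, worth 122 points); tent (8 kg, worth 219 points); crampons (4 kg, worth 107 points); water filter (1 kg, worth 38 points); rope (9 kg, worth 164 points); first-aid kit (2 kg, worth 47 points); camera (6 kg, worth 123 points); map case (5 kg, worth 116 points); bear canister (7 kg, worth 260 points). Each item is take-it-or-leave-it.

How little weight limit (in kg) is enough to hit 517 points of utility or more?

15

Minimise kg subject to total utility ≥ 517.
field guide + crampons + water filter + bear canister: 527 utility at 15 kg.
Below 15 kg the best achievable stays under 517.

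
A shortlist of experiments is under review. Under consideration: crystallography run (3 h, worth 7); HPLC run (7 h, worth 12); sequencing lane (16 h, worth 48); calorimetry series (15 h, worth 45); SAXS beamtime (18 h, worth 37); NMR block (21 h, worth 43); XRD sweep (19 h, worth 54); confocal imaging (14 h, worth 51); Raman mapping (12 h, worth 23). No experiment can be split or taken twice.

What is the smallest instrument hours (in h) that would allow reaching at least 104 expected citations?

33

Minimise h subject to total expected citations ≥ 104.
crystallography run + sequencing lane + confocal imaging reaches 106 using 33 h.
Any bundle with less than 33 h falls short of 104.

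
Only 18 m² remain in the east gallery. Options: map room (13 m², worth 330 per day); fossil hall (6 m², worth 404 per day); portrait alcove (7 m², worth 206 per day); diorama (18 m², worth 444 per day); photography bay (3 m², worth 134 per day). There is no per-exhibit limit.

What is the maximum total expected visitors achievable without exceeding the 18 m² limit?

1212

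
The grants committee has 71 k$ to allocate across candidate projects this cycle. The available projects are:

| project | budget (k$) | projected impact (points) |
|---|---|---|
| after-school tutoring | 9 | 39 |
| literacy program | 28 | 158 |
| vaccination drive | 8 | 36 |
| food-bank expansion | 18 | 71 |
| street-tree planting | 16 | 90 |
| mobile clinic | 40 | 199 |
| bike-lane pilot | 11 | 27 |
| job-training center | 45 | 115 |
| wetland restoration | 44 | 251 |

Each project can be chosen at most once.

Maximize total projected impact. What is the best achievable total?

380

The ratio heuristic lands on vaccination drive + street-tree planting + wetland restoration (377) but leaves 3 k$ idle.
Replace vaccination drive with after-school tutoring: the trade gains 3 net, giving 380 at 69 k$.
Next best is vaccination drive + street-tree planting + wetland restoration at 377 (68 k$) — short by 3.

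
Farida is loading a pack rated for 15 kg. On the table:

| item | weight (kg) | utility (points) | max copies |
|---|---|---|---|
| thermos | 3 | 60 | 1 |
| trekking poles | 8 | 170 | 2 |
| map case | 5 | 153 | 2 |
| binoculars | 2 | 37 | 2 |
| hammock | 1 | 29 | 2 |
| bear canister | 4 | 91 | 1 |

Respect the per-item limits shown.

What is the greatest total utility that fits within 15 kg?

426

Greedy by ratio would take thermos + 2×map case + 2×hammock: 15 kg used, total 424.
The 4 kg tied up in thermos and hammock is better spent on bear canister — total rises to 426 (15 kg).
Nothing else within 15 kg beats 426.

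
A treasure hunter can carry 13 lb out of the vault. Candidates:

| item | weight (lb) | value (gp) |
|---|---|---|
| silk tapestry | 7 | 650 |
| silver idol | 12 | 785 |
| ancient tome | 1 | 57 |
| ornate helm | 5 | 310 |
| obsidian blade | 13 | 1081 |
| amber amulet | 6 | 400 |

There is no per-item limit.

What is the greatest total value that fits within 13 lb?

1081

Greedy by ratio would take silk tapestry + amber amulet: 13 lb used, total 1050.
Dropping silk tapestry and amber amulet frees 13 lb; slotting in obsidian blade (13 lb) lifts the total to 1081 at 13 lb.
No other feasible combination exceeds 1081.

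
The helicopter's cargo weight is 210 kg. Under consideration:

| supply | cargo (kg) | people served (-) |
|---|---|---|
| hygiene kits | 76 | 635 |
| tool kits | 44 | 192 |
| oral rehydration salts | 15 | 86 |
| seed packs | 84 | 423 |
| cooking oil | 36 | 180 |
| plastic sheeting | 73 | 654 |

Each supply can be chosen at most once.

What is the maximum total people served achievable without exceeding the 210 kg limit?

Greedy by ratio would take hygiene kits + oral rehydration salts + cooking oil + plastic sheeting: 200 kg used, total 1555.
The 36 kg tied up in cooking oil is better spent on tool kits — total rises to 1567 (208 kg).
Nothing else within 210 kg beats 1567.

1567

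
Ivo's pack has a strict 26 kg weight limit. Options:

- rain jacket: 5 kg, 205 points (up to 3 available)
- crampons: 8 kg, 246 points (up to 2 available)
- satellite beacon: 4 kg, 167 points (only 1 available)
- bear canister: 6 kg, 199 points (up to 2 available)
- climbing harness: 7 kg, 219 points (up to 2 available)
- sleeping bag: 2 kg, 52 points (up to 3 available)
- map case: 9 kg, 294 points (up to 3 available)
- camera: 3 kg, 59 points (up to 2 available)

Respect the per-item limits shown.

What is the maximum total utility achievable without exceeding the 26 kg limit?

1001

Ranking by ratio (utility/kg): satellite beacon 41.75, rain jacket 41.00, bear canister 33.17.
The ratio heuristic lands on 3×rain jacket + satellite beacon + bear canister (981) but leaves 1 kg idle.
The 6 kg tied up in bear canister is better spent on climbing harness — total rises to 1001 (26 kg).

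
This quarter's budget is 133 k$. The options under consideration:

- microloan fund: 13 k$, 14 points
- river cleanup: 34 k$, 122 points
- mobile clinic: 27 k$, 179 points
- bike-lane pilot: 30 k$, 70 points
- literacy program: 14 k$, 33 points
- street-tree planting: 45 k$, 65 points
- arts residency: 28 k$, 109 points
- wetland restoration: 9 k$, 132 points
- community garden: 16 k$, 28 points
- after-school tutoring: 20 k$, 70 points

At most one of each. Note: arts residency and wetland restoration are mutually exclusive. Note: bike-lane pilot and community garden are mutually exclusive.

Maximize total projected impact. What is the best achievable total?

587

Density check — wetland restoration 14.67, mobile clinic 6.63, arts residency 3.89 are the best per k$.
Microloan fund + river cleanup + mobile clinic + bike-lane pilot + wetland restoration + after-school tutoring uses 133 of the 133 k$ and totals 587.
Runner-up microloan fund + river cleanup + mobile clinic + literacy program + wetland restoration + community garden + after-school tutoring tops out at 578.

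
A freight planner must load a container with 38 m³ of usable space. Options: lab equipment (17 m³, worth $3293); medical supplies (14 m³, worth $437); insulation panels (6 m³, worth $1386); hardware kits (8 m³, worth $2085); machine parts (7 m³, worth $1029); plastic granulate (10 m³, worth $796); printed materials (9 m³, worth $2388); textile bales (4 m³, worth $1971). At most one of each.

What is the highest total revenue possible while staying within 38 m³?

Ranking by ratio (revenue/m³): textile bales 492.75, printed materials 265.33, hardware kits 260.62.
Greedy by ratio would take insulation panels + hardware kits + machine parts + printed materials + textile bales: 34 m³ used, total 8859.
The 13 m³ tied up in insulation panels and machine parts is better spent on lab equipment — total rises to 9737 (38 m³).
An exhaustive check of the 256 subsets confirms 9737.

9737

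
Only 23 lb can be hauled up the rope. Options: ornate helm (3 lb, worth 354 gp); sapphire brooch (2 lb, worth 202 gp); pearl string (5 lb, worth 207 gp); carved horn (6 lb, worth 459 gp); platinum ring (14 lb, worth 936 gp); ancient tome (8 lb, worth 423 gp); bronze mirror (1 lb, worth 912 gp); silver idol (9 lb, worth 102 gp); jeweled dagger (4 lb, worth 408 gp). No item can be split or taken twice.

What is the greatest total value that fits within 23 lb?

2610

Greedy by ratio would take ornate helm + sapphire brooch + pearl string + carved horn + bronze mirror + jeweled dagger: 21 lb used, total 2542.
The 13 lb tied up in sapphire brooch and pearl string and carved horn is better spent on platinum ring — total rises to 2610 (22 lb).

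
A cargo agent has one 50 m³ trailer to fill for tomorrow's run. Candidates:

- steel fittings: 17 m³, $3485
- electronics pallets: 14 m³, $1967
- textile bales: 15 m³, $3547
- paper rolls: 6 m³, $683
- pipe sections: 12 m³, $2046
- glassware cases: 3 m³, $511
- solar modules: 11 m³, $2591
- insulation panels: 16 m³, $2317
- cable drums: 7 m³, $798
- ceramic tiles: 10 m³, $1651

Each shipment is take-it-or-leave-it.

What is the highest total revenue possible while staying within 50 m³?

A density-first pass picks steel fittings + textile bales + glassware cases + solar modules — 10134 at 46 m³.
Replace glassware cases with cable drums: the trade gains 287 net, giving 10421 at 50 m³.
Next best is steel fittings + textile bales + paper rolls + solar modules at 10306 (49 m³) — short by 115.

10421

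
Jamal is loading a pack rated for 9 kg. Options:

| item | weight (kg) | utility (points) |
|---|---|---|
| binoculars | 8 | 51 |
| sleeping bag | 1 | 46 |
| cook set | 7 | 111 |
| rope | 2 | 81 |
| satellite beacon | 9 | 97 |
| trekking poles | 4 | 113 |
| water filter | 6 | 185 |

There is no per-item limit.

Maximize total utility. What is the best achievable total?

414

Ranking by ratio (utility/kg): sleeping bag 46.00, rope 40.50, water filter 30.83, trekking poles 28.25.
9×sleeping bag uses 9 of the 9 kg and totals 414.
No other feasible combination exceeds 414.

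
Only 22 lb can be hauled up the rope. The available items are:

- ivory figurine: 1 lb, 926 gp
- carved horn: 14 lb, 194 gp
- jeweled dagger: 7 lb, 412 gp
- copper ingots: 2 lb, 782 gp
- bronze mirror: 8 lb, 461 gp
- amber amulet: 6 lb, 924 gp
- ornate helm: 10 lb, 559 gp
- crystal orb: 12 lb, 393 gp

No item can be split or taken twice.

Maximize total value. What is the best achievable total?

3191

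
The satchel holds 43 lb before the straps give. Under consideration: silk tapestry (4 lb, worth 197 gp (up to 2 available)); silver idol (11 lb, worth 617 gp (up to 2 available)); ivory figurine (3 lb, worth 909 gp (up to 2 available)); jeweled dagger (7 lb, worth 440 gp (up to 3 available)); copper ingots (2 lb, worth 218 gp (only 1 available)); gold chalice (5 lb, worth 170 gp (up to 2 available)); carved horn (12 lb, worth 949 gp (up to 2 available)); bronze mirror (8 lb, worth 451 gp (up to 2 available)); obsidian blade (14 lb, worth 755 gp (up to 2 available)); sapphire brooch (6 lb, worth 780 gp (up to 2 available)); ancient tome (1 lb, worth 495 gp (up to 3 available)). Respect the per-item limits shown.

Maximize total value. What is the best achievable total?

Ranking by ratio (value/lb): ancient tome 495.00, ivory figurine 303.00, sapphire brooch 130.00.
Taking the top-ratio items first gives 2×ivory figurine + jeweled dagger + copper ingots + carved horn + 2×sapphire brooch + 3×ancient tome for 6470 (42 lb).
The 7 lb tied up in jeweled dagger is better spent on bronze mirror — total rises to 6481 (43 lb).
That's the maximum — no swap from here does better than 6481.

6481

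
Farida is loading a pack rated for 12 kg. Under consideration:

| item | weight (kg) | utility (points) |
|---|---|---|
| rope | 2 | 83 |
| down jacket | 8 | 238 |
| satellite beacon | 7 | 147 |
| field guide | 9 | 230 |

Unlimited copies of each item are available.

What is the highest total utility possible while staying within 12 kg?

By utility per kg: rope 41.50, down jacket 29.75, field guide 25.56, satellite beacon 21.00 lead.
6×rope uses 12 of the 12 kg and totals 498.
That's the maximum — no swap from here does better than 498.

498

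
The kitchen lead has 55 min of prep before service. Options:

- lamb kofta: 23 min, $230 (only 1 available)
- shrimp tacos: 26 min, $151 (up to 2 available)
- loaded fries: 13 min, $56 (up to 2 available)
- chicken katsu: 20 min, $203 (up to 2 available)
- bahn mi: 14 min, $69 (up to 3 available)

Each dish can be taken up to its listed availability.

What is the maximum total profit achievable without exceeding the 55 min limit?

Density check — chicken katsu 10.15, lamb kofta 10.00, shrimp tacos 5.81, bahn mi 4.93 are the best per min.
The ratio ordering already packs tightly: 2×chicken katsu + bahn mi, 54 min, 475.

475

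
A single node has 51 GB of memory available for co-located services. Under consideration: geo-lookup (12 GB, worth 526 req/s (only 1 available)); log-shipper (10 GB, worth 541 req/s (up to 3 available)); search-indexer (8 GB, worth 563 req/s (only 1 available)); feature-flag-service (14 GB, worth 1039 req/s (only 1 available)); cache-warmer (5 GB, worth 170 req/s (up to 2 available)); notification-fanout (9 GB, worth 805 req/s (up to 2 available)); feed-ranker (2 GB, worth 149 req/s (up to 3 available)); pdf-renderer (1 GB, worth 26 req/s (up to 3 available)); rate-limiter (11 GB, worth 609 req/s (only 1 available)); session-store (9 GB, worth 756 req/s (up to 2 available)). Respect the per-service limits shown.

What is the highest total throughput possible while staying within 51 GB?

4187

A density-first pass picks search-indexer + 2×notification-fanout + 3×feed-ranker + pdf-renderer + 2×session-store — 4158 at 51 GB.
Dropping search-indexer and 3×feed-ranker frees 14 GB; slotting in feature-flag-service (14 GB) lifts the total to 4187 at 51 GB.
That's the maximum — no swap from here does better than 4187.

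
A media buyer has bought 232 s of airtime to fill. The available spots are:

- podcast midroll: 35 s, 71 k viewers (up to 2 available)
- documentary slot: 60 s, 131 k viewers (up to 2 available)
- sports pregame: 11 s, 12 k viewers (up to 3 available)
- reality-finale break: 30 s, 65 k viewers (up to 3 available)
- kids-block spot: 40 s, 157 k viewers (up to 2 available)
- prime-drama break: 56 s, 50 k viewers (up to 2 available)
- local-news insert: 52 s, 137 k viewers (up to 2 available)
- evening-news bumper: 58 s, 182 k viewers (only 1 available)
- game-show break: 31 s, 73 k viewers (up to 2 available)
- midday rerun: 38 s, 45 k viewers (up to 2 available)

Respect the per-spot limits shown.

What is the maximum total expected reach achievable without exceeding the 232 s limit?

718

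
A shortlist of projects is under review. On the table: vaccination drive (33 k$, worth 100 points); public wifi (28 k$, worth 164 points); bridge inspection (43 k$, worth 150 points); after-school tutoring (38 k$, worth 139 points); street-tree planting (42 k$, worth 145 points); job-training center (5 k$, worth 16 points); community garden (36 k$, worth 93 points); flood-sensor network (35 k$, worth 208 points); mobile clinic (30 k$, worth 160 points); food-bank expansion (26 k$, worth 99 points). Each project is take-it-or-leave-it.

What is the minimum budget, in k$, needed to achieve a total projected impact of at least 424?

89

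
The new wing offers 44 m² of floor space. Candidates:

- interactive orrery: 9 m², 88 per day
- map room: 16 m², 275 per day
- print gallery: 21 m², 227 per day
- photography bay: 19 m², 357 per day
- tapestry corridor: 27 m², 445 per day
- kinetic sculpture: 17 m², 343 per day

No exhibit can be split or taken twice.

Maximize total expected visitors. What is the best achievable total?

788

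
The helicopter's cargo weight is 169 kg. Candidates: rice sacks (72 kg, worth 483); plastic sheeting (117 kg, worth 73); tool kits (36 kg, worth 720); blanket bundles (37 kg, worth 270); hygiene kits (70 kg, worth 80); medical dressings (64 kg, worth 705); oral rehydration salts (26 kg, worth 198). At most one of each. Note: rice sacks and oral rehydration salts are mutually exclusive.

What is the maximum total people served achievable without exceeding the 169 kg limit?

1893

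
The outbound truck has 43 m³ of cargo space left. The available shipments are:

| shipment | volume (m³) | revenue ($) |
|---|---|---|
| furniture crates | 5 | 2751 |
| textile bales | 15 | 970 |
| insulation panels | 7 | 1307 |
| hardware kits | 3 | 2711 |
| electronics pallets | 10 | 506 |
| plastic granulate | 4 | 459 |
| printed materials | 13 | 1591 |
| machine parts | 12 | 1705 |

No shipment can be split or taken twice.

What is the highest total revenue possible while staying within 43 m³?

10065

The ratio ordering already packs tightly: furniture crates + insulation panels + hardware kits + printed materials + machine parts, 40 m³, 10065.
Next best is furniture crates + textile bales + insulation panels + hardware kits + machine parts at 9444 (42 m³) — short by 621.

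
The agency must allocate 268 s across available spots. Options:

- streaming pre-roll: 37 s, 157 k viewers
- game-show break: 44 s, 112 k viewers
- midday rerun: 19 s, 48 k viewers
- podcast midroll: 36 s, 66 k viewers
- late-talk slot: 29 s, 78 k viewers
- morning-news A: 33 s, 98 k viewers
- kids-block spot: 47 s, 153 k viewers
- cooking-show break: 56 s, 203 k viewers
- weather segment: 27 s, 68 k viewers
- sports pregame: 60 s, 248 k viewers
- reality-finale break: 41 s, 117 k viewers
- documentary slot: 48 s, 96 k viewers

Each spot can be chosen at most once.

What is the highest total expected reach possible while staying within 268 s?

946

Ranking by ratio (expected reach/s): streaming pre-roll 4.24, sports pregame 4.13, cooking-show break 3.62, kids-block spot 3.26.
Taking the top-ratio spots first gives streaming pre-roll + late-talk slot + morning-news A + kids-block spot + cooking-show break + sports pregame for 937 (262 s).
The 62 s tied up in late-talk slot and morning-news A is better spent on weather segment + reality-finale break — total rises to 946 (268 s).
An exhaustive check of the 4096 subsets confirms 946.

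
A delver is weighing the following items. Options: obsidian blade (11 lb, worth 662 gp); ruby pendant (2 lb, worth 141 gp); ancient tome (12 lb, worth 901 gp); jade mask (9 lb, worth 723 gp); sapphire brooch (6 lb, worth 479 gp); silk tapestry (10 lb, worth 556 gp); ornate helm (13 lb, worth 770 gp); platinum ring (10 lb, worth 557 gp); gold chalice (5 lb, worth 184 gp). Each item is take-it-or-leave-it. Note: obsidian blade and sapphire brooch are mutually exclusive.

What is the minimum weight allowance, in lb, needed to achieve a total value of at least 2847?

40

Look for the lowest-weight combination reaching 2847.
ancient tome + jade mask + sapphire brooch + ornate helm: 2873 value at 40 lb.
No combination under 40 lb hits 2847.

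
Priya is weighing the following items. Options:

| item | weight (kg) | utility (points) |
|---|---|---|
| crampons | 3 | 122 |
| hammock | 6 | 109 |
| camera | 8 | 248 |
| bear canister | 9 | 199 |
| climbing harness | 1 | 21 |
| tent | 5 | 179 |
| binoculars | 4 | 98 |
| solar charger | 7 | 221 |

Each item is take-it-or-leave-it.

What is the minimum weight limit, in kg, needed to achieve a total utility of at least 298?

Minimise kg subject to total utility ≥ 298.
crampons + tent reaches 301 using 8 kg.
Below 8 kg the best achievable stays under 298.

8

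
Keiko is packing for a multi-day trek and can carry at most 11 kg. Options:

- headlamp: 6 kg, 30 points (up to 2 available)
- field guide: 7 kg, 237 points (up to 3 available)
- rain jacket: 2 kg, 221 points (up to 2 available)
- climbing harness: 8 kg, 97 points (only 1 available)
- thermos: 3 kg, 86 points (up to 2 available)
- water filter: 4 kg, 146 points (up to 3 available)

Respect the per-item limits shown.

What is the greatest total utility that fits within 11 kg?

679

Taking the top-ratio items first gives 2×rain jacket + thermos + water filter for 674 (11 kg).
Replace thermos and water filter with field guide: the trade gains 5 net, giving 679 at 11 kg.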